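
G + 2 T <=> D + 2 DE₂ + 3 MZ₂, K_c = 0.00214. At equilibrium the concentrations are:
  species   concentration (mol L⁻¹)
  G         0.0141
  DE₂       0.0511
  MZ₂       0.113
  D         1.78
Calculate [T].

[T] = 0.471 mol L⁻¹

At equilibrium, K_c = [D]·[DE₂]²·[MZ₂]³ / ([G]·[T]²) = 0.00214.
(1.78)·(0.0511)²·(0.113)³ / ((0.0141)·([T])²) = 0.00214
[T]² = 0.222 ⇒ [T] = 0.471 mol L⁻¹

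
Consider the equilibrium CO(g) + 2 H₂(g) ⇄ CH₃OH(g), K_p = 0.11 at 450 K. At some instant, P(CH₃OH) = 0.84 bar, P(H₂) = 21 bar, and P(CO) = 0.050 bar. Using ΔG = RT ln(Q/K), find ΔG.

ΔG = -3.97 kJ/mol

Q_p = P(CH₃OH) / (P(CO)·P(H₂)²) = (0.84) / ((0.050)·(21)²) = 0.0381
ΔG = RT ln(Q_p/K_p) = (8.314 J mol⁻¹ K⁻¹)(450 K) × ln(0.0381/0.11)
   = (3.741 kJ/mol)(-1.060) = -3.97 kJ/mol
ΔG < 0, so the forward reaction is spontaneous (proceeds forward).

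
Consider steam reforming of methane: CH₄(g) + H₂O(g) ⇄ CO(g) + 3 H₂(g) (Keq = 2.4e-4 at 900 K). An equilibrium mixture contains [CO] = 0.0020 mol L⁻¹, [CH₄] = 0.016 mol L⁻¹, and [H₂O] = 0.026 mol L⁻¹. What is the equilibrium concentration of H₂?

At equilibrium, Keq = [CO]·[H₂]³ / ([CH₄]·[H₂O]) = 2.4e-4.
(0.0020)·([H₂])³ / ((0.016)·(0.026)) = 2.4e-4
[H₂]³ = 4.99e-5 ⇒ [H₂] = 0.037 mol L⁻¹

[H₂] = 0.037 mol L⁻¹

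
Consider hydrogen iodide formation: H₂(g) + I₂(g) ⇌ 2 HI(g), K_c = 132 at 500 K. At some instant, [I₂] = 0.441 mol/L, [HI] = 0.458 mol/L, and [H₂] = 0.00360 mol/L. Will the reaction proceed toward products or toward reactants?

at equilibrium

Q_c = [HI]² / ([H₂]·[I₂]) = (0.458)² / ((0.00360)·(0.441)) = 132
Q_c = 132 = K_c, so the system is already at equilibrium.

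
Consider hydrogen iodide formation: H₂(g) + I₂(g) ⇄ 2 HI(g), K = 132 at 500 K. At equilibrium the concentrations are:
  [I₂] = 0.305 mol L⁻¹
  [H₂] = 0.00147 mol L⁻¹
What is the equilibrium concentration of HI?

At equilibrium, K = [HI]² / ([H₂]·[I₂]) = 132.
([HI])² / ((0.00147)·(0.305)) = 132
[HI]² = 0.0592 ⇒ [HI] = 0.243 mol L⁻¹

[HI] = 0.243 mol L⁻¹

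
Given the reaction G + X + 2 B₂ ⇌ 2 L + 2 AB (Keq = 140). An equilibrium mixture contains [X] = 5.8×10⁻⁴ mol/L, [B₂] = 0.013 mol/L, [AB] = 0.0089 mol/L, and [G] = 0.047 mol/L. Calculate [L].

[L] = 0.090 mol/L

At equilibrium, Keq = [L]²·[AB]² / ([G]·[X]·[B₂]²) = 140.
([L])²·(0.0089)² / ((0.047)·(5.8×10⁻⁴)·(0.013)²) = 140
[L]² = 0.00814 ⇒ [L] = 0.090 mol/L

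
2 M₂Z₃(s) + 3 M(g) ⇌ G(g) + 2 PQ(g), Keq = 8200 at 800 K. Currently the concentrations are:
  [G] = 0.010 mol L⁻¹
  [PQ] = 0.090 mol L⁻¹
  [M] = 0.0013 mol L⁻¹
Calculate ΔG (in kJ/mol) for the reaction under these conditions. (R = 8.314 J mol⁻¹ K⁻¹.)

ΔG = 10.0 kJ/mol

(M₂Z₃ is a pure solid — omitted from Q.)
Q = [G]·[PQ]² / [M]³ = (0.010)·(0.090)² / (0.0013)³ = 36900
ΔG = RT ln(Q/Keq) = (8.314 J mol⁻¹ K⁻¹)(800 K) × ln(36900/8200)
   = (6.651 kJ/mol)(1.504) = 10.0 kJ/mol
ΔG > 0, so the forward reaction is non-spontaneous (proceeds in reverse).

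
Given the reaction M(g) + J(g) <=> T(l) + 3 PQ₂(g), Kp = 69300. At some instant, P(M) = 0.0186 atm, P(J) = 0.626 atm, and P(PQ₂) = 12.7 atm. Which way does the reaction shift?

to the left

(T is a pure liquid — omitted from Qp.)
Qp = P(PQ₂)³ / (P(M)·P(J)) = (12.7)³ / ((0.0186)·(0.626)) = 1.76e5
Qp = 1.76e5 > Kp = 69300, so the reverse reaction proceeds.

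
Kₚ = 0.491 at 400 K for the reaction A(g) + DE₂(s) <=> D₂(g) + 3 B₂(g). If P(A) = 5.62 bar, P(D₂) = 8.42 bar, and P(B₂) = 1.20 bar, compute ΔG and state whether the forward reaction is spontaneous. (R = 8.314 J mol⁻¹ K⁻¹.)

ΔG = 5.53 kJ/mol; the forward reaction is non-spontaneous

(DE₂ is a pure solid — omitted from Qₚ.)
Qₚ = P(D₂)·P(B₂)³ / P(A) = (8.42)·(1.20)³ / (5.62) = 2.59
ΔG = RT ln(Qₚ/Kₚ) = (8.314 J mol⁻¹ K⁻¹)(400 K) × ln(2.59/0.491)
   = (3.326 kJ/mol)(1.663) = 5.53 kJ/mol
ΔG > 0, so the forward reaction is non-spontaneous (proceeds in reverse).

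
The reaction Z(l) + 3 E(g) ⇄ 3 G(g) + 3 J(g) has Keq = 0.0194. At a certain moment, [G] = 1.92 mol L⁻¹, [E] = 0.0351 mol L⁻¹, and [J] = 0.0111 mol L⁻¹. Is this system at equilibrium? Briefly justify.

(Z is a pure liquid — omitted from Q.)
Q = [G]³·[J]³ / [E]³ = (1.92)³·(0.0111)³ / (0.0351)³ = 0.224
Q = 0.224 > Keq = 0.0194: net reverse reaction.

no; Q > K, reaction proceeds in reverse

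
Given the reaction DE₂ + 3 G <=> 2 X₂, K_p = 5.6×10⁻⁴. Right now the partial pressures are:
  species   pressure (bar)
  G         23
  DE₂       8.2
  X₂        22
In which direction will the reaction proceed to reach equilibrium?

Q_p = P(X₂)² / (P(DE₂)·P(G)³) = (22)² / ((8.2)·(23)³) = 0.0049
Q_p = 0.0049 > K_p = 5.6×10⁻⁴, so the reverse reaction proceeds.

to the left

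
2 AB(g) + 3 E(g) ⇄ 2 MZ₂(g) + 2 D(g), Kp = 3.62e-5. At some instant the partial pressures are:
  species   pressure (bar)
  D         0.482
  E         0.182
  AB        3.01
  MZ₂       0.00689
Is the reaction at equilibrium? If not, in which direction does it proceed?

to the left

Qp = P(MZ₂)²·P(D)² / (P(AB)²·P(E)³) = (0.00689)²·(0.482)² / ((3.01)²·(0.182)³) = 2.02e-4
Qp = 2.02e-4 > Kp = 3.62e-5, so the reverse reaction proceeds.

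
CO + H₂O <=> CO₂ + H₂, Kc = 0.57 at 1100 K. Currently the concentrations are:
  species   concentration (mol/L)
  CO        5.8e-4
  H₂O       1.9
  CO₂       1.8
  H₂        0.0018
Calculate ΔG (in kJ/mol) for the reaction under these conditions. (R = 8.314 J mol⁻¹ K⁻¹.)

Qc = [CO₂]·[H₂] / ([CO]·[H₂O]) = (1.8)·(0.0018) / ((5.8e-4)·(1.9)) = 2.94
ΔG = RT ln(Qc/Kc) = (8.314 J mol⁻¹ K⁻¹)(1100 K) × ln(2.94/0.57)
   = (9.145 kJ/mol)(1.641) = 15.0 kJ/mol
ΔG > 0, so the forward reaction is non-spontaneous (proceeds in reverse).

ΔG = 15.0 kJ/mol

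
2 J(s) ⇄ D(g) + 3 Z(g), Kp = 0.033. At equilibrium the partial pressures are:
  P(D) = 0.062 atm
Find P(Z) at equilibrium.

(J is a pure solid — omitted from Kp.)
At equilibrium, Kp = P(D)·P(Z)³ = 0.033.
(0.062)·(P(Z))³ = 0.033
P(Z)³ = 0.532 ⇒ P(Z) = 0.81 atm

P(Z) = 0.81 atm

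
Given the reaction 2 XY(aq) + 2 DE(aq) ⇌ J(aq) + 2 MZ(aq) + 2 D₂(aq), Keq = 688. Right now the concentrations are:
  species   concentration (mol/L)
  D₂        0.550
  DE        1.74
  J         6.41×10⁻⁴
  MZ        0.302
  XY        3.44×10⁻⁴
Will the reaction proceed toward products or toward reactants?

toward products

Q = [J]·[MZ]²·[D₂]² / ([XY]²·[DE]²) = (6.41×10⁻⁴)·(0.302)²·(0.550)² / ((3.44×10⁻⁴)²·(1.74)²) = 49.4
Q = 49.4 < Keq = 688, so the forward reaction proceeds.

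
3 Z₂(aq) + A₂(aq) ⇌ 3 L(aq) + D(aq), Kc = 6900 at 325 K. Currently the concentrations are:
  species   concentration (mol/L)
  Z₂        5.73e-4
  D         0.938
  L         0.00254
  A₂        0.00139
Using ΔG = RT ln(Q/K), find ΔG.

ΔG = 5.79 kJ/mol

Qc = [L]³·[D] / ([Z₂]³·[A₂]) = (0.00254)³·(0.938) / ((5.73e-4)³·(0.00139)) = 58800
ΔG = RT ln(Qc/Kc) = (8.314 J mol⁻¹ K⁻¹)(325 K) × ln(58800/6900)
   = (2.702 kJ/mol)(2.143) = 5.79 kJ/mol
ΔG > 0, so the forward reaction is non-spontaneous (proceeds in reverse).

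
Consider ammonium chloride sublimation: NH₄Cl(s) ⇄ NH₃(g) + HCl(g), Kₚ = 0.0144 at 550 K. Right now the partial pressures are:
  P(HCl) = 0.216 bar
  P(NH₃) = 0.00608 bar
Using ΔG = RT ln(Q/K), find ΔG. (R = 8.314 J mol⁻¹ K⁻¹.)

(NH₄Cl is a pure solid — omitted from Qₚ.)
Qₚ = P(NH₃)·P(HCl) = (0.00608)·(0.216) = 0.00131
ΔG = RT ln(Qₚ/Kₚ) = (8.314 J mol⁻¹ K⁻¹)(550 K) × ln(0.00131/0.0144)
   = (4.573 kJ/mol)(-2.397) = -11.0 kJ/mol
ΔG < 0, so the forward reaction is spontaneous (proceeds forward).

ΔG = -11.0 kJ/mol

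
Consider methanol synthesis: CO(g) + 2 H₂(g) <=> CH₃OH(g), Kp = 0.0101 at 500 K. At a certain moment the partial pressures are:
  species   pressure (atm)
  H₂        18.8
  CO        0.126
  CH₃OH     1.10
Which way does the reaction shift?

Qp = P(CH₃OH) / (P(CO)·P(H₂)²) = (1.10) / ((0.126)·(18.8)²) = 0.0247
Qp = 0.0247 > Kp = 0.0101, so the reverse reaction proceeds.

in the reverse direction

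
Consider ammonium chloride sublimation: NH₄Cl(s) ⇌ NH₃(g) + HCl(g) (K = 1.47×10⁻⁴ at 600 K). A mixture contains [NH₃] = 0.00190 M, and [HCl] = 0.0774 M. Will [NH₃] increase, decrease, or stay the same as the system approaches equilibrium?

stay the same

(NH₄Cl is a pure solid — omitted from Q.)
Q = [NH₃]·[HCl] = (0.00190)·(0.0774) = 1.47×10⁻⁴
Q = 1.47×10⁻⁴ = K; the system is at equilibrium.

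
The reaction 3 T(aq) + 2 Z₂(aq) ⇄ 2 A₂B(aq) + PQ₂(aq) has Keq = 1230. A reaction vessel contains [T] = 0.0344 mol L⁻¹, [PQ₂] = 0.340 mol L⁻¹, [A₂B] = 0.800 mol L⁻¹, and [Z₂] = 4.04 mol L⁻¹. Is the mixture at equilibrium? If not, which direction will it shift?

no; Q < K, reaction proceeds forward

Q = [A₂B]²·[PQ₂] / ([T]³·[Z₂]²) = (0.800)²·(0.340) / ((0.0344)³·(4.04)²) = 328
Q = 328 < Keq = 1230: net forward reaction.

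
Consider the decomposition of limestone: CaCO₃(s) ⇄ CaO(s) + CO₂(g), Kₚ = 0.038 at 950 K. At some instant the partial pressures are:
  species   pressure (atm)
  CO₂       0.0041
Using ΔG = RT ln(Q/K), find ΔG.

(CaCO₃, CaO are pure solids — omitted from Qₚ.)
Qₚ = P(CO₂) = 0.00410
ΔG = RT ln(Qₚ/Kₚ) = (8.314 J mol⁻¹ K⁻¹)(950 K) × ln(0.00410/0.038)
   = (7.898 kJ/mol)(-2.227) = -17.6 kJ/mol
ΔG < 0, so the forward reaction is spontaneous (proceeds forward).

ΔG = -17.6 kJ/mol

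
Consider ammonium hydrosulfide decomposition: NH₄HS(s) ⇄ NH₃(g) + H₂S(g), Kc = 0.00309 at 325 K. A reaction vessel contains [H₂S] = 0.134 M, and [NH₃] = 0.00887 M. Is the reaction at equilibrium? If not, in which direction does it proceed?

(NH₄HS is a pure solid — omitted from Qc.)
Qc = [NH₃]·[H₂S] = (0.00887)·(0.134) = 0.00119
Qc = 0.00119 < Kc = 0.00309, so the forward reaction proceeds.

to the right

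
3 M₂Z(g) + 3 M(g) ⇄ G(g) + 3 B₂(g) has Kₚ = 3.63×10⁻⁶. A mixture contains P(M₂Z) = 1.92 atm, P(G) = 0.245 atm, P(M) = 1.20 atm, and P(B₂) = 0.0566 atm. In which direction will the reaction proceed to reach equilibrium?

neither direction; the system is at equilibrium

Qₚ = P(G)·P(B₂)³ / (P(M₂Z)³·P(M)³) = (0.245)·(0.0566)³ / ((1.92)³·(1.20)³) = 3.63×10⁻⁶
Qₚ = 3.63×10⁻⁶ = Kₚ, so the system is already at equilibrium.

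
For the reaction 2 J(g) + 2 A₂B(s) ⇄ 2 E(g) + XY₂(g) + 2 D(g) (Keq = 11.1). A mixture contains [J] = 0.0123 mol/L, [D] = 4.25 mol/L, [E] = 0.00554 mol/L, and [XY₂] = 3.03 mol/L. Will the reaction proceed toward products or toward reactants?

at equilibrium

(A₂B is a pure solid — omitted from Q.)
Q = [E]²·[XY₂]·[D]² / [J]² = (0.00554)²·(3.03)·(4.25)² / (0.0123)² = 11.1
Q = 11.1 = Keq, so the system is already at equilibrium.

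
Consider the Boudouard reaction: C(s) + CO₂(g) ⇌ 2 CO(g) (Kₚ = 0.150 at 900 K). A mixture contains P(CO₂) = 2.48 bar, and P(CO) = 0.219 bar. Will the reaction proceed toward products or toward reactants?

(C is a pure solid — omitted from Qₚ.)
Qₚ = P(CO)² / P(CO₂) = (0.219)² / (2.48) = 0.0193
Qₚ = 0.0193 < Kₚ = 0.150, so the forward reaction proceeds.

to the right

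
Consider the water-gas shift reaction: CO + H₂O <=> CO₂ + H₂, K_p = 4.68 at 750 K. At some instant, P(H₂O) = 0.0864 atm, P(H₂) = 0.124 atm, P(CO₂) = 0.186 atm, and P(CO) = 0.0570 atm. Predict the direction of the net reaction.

at equilibrium

Q_p = P(CO₂)·P(H₂) / (P(CO)·P(H₂O)) = (0.186)·(0.124) / ((0.0570)·(0.0864)) = 4.68
Q_p = 4.68 = K_p, so the system is already at equilibrium.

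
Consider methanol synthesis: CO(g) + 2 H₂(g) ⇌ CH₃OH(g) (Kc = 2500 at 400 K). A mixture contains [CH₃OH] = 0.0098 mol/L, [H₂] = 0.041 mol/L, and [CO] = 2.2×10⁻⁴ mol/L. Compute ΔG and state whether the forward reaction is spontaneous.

Qc = [CH₃OH] / ([CO]·[H₂]²) = (0.0098) / ((2.2×10⁻⁴)·(0.041)²) = 26500
ΔG = RT ln(Qc/Kc) = (8.314 J mol⁻¹ K⁻¹)(400 K) × ln(26500/2500)
   = (3.326 kJ/mol)(2.361) = 7.85 kJ/mol
ΔG > 0, so the forward reaction is non-spontaneous (proceeds in reverse).

ΔG = 7.85 kJ/mol; the forward reaction is non-spontaneous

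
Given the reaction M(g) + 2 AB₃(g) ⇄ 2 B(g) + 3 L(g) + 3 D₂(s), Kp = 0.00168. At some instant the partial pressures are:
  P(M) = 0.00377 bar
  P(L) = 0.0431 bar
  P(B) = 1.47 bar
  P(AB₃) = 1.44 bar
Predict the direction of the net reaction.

reverse (toward reactants)

(D₂ is a pure solid — omitted from Qp.)
Qp = P(B)²·P(L)³ / (P(M)·P(AB₃)²) = (1.47)²·(0.0431)³ / ((0.00377)·(1.44)²) = 0.0221
Qp = 0.0221 > Kp = 0.00168, so the reverse reaction proceeds.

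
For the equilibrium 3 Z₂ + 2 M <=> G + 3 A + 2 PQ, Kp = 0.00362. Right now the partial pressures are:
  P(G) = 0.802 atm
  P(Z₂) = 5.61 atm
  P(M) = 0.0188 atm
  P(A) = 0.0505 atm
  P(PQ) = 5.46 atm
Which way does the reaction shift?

toward reactants

Qp = P(G)·P(A)³·P(PQ)² / (P(Z₂)³·P(M)²) = (0.802)·(0.0505)³·(5.46)² / ((5.61)³·(0.0188)²) = 0.0493
Qp = 0.0493 > Kp = 0.00362, so the reverse reaction proceeds.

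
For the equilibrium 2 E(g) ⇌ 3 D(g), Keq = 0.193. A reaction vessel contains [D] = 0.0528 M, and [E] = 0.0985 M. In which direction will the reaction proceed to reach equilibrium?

forward (toward products)

Q = [D]³ / [E]² = (0.0528)³ / (0.0985)² = 0.0152
Q = 0.0152 < Keq = 0.193, so the forward reaction proceeds.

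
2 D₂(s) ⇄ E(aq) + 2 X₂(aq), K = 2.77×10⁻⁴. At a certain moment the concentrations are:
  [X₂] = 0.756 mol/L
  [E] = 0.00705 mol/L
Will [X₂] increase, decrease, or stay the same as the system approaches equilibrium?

decrease

(D₂ is a pure solid — omitted from Q.)
Q = [E]·[X₂]² = (0.00705)·(0.756)² = 0.00403
Q = 0.00403 > K = 2.77×10⁻⁴: net reverse reaction.
X₂ is a product, so it decreases.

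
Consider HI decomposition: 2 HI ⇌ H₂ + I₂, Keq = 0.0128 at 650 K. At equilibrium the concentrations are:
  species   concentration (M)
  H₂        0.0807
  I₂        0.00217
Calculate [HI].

[HI] = 0.117 M

At equilibrium, Keq = [H₂]·[I₂] / [HI]² = 0.0128.
(0.0807)·(0.00217) / ([HI])² = 0.0128
[HI]² = 0.0137 ⇒ [HI] = 0.117 M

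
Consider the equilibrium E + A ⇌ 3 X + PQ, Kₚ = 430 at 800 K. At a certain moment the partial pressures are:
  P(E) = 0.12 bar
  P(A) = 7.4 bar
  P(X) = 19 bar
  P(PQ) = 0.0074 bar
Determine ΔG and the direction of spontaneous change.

Qₚ = P(X)³·P(PQ) / (P(E)·P(A)) = (19)³·(0.0074) / ((0.12)·(7.4)) = 57.2
ΔG = RT ln(Qₚ/Kₚ) = (8.314 J mol⁻¹ K⁻¹)(800 K) × ln(57.2/430)
   = (6.651 kJ/mol)(-2.017) = -13.4 kJ/mol
ΔG < 0, so the forward reaction is spontaneous (proceeds forward).

ΔG = -13.4 kJ/mol; the forward reaction is spontaneous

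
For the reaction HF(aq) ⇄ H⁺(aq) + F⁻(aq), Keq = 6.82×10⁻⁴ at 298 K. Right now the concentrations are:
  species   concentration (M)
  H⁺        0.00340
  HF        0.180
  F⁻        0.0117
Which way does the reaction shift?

Q = [H⁺]·[F⁻] / [HF] = (0.00340)·(0.0117) / (0.180) = 2.21×10⁻⁴
Q = 2.21×10⁻⁴ < Keq = 6.82×10⁻⁴, so the forward reaction proceeds.

to the right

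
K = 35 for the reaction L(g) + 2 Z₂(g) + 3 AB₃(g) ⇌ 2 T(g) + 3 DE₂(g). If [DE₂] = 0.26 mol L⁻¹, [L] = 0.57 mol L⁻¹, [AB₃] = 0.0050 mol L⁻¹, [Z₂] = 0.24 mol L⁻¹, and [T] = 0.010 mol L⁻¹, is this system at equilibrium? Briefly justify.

no; Q > K, reaction proceeds in reverse

Q = [T]²·[DE₂]³ / ([L]·[Z₂]²·[AB₃]³) = (0.010)²·(0.26)³ / ((0.57)·(0.24)²·(0.0050)³) = 430
Q = 430 > K = 35: net reverse reaction.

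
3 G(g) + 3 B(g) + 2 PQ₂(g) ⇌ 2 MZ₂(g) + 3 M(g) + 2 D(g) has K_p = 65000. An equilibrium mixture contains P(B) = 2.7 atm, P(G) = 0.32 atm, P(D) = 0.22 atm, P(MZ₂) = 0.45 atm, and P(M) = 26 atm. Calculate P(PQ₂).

P(PQ₂) = 0.064 atm

At equilibrium, K_p = P(MZ₂)²·P(M)³·P(D)² / (P(G)³·P(B)³·P(PQ₂)²) = 65000.
(0.45)²·(26)³·(0.22)² / ((0.32)³·(2.7)³·(P(PQ₂))²) = 65000
P(PQ₂)² = 0.00411 ⇒ P(PQ₂) = 0.064 atm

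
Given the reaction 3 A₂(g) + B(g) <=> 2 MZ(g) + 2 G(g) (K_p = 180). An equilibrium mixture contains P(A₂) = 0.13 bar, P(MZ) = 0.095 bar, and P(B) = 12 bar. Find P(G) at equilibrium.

At equilibrium, K_p = P(MZ)²·P(G)² / (P(A₂)³·P(B)) = 180.
(0.095)²·(P(G))² / ((0.13)³·(12)) = 180
P(G)² = 526 ⇒ P(G) = 23 bar

P(G) = 23 bar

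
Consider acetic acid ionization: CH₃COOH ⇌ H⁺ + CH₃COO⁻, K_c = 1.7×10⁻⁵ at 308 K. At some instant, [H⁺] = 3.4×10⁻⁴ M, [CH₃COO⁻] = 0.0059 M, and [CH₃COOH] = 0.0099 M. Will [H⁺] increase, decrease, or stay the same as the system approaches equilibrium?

Q_c = [H⁺]·[CH₃COO⁻] / [CH₃COOH] = (3.4×10⁻⁴)·(0.0059) / (0.0099) = 2.0×10⁻⁴
Q_c = 2.0×10⁻⁴ > K_c = 1.7×10⁻⁵: net reverse reaction.
H⁺ is a product, so it decreases.

decrease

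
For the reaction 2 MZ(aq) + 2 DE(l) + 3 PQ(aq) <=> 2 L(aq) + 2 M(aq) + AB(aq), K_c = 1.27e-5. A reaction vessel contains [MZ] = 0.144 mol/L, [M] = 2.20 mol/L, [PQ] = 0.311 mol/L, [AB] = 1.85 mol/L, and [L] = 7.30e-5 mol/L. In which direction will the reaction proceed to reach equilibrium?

(DE is a pure liquid — omitted from Q_c.)
Q_c = [L]²·[M]²·[AB] / ([MZ]²·[PQ]³) = (7.30e-5)²·(2.20)²·(1.85) / ((0.144)²·(0.311)³) = 7.65e-5
Q_c = 7.65e-5 > K_c = 1.27e-5, so the reverse reaction proceeds.

reverse (toward reactants)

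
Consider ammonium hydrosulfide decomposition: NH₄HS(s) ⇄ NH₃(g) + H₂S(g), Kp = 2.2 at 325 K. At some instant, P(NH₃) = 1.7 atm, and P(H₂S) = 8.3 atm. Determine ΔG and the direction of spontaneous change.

(NH₄HS is a pure solid — omitted from Qp.)
Qp = P(NH₃)·P(H₂S) = (1.7)·(8.3) = 14.1
ΔG = RT ln(Qp/Kp) = (8.314 J mol⁻¹ K⁻¹)(325 K) × ln(14.1/2.2)
   = (2.702 kJ/mol)(1.858) = 5.02 kJ/mol
ΔG > 0, so the forward reaction is non-spontaneous (proceeds in reverse).

ΔG = 5.02 kJ/mol; the forward reaction is non-spontaneous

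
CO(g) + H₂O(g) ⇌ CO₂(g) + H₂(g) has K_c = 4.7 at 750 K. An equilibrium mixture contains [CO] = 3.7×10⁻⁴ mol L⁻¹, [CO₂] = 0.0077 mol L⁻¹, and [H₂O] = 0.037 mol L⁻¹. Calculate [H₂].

At equilibrium, K_c = [CO₂]·[H₂] / ([CO]·[H₂O]) = 4.7.
(0.0077)·([H₂]) / ((3.7×10⁻⁴)·(0.037)) = 4.7
[H₂] = 0.00836 = 0.0084 mol L⁻¹

[H₂] = 0.0084 mol L⁻¹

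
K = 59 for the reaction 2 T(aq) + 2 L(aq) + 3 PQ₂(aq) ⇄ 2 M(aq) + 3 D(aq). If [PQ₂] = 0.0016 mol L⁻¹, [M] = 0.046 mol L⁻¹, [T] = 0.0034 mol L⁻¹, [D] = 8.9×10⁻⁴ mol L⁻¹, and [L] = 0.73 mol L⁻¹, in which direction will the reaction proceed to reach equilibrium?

neither direction; the system is at equilibrium

Q = [M]²·[D]³ / ([T]²·[L]²·[PQ₂]³) = (0.046)²·(8.9×10⁻⁴)³ / ((0.0034)²·(0.73)²·(0.0016)³) = 59
Q = 59 = K, so the system is already at equilibrium.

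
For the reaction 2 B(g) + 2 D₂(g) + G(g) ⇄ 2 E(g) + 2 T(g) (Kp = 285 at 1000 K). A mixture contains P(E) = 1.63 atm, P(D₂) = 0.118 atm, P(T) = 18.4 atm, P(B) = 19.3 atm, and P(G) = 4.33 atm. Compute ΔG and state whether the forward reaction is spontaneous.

ΔG = -16.3 kJ/mol; the forward reaction is spontaneous

Qp = P(E)²·P(T)² / (P(B)²·P(D₂)²·P(G)) = (1.63)²·(18.4)² / ((19.3)²·(0.118)²·(4.33)) = 40.1
ΔG = RT ln(Qp/Kp) = (8.314 J mol⁻¹ K⁻¹)(1000 K) × ln(40.1/285)
   = (8.314 kJ/mol)(-1.961) = -16.3 kJ/mol
ΔG < 0, so the forward reaction is spontaneous (proceeds forward).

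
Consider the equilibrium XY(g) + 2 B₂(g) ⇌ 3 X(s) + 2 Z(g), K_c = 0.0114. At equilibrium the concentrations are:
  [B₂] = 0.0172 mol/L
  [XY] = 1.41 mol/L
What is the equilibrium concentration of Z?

(X is a pure solid — omitted from K_c.)
At equilibrium, K_c = [Z]² / ([XY]·[B₂]²) = 0.0114.
([Z])² / ((1.41)·(0.0172)²) = 0.0114
[Z]² = 4.76×10⁻⁶ ⇒ [Z] = 0.00218 mol/L

[Z] = 0.00218 mol/L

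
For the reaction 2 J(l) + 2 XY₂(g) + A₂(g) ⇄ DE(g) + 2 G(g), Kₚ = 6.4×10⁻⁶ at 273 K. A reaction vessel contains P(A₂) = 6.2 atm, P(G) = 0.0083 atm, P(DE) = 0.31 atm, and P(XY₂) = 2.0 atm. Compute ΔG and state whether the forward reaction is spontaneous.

ΔG = -4.55 kJ/mol; the forward reaction is spontaneous

(J is a pure liquid — omitted from Qₚ.)
Qₚ = P(DE)·P(G)² / (P(XY₂)²·P(A₂)) = (0.31)·(0.0083)² / ((2.0)²·(6.2)) = 8.61×10⁻⁷
ΔG = RT ln(Qₚ/Kₚ) = (8.314 J mol⁻¹ K⁻¹)(273 K) × ln(8.61×10⁻⁷/6.4×10⁻⁶)
   = (2.270 kJ/mol)(-2.006) = -4.55 kJ/mol
ΔG < 0, so the forward reaction is spontaneous (proceeds forward).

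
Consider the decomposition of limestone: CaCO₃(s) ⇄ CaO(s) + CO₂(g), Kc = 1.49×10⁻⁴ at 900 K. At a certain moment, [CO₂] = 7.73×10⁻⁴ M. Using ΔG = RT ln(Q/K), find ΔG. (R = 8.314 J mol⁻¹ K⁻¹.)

ΔG = 12.3 kJ/mol

(CaCO₃, CaO are pure solids — omitted from Qc.)
Qc = [CO₂] = 7.73×10⁻⁴
ΔG = RT ln(Qc/Kc) = (8.314 J mol⁻¹ K⁻¹)(900 K) × ln(7.73×10⁻⁴/1.49×10⁻⁴)
   = (7.483 kJ/mol)(1.646) = 12.3 kJ/mol
ΔG > 0, so the forward reaction is non-spontaneous (proceeds in reverse).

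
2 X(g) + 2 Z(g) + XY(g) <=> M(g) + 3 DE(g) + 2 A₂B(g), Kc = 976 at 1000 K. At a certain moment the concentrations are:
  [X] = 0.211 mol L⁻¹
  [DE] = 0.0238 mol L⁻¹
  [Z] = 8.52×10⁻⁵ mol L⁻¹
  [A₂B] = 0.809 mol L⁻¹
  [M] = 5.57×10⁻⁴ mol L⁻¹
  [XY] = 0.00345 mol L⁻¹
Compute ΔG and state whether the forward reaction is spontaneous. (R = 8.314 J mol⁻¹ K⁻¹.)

ΔG = 12.5 kJ/mol; the forward reaction is non-spontaneous

Qc = [M]·[DE]³·[A₂B]² / ([X]²·[Z]²·[XY]) = (5.57×10⁻⁴)·(0.0238)³·(0.809)² / ((0.211)²·(8.52×10⁻⁵)²·(0.00345)) = 4410
ΔG = RT ln(Qc/Kc) = (8.314 J mol⁻¹ K⁻¹)(1000 K) × ln(4410/976)
   = (8.314 kJ/mol)(1.508) = 12.5 kJ/mol
ΔG > 0, so the forward reaction is non-spontaneous (proceeds in reverse).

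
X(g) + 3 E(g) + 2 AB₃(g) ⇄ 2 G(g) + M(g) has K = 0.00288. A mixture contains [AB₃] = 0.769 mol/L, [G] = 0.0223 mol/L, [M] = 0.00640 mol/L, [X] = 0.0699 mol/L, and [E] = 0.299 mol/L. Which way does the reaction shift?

Q = [G]²·[M] / ([X]·[E]³·[AB₃]²) = (0.0223)²·(0.00640) / ((0.0699)·(0.299)³·(0.769)²) = 0.00288
Q = 0.00288 = K, so the system is already at equilibrium.

at equilibrium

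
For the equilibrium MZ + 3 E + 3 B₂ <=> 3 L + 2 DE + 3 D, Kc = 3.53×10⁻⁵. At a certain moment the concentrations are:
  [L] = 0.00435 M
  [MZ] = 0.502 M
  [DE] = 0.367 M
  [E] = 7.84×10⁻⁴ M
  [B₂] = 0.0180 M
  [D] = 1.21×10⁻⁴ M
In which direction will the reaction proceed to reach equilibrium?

Qc = [L]³·[DE]²·[D]³ / ([MZ]·[E]³·[B₂]³) = (0.00435)³·(0.367)²·(1.21×10⁻⁴)³ / ((0.502)·(7.84×10⁻⁴)³·(0.0180)³) = 1.39×10⁻⁵
Qc = 1.39×10⁻⁵ < Kc = 3.53×10⁻⁵, so the forward reaction proceeds.

forward (toward products)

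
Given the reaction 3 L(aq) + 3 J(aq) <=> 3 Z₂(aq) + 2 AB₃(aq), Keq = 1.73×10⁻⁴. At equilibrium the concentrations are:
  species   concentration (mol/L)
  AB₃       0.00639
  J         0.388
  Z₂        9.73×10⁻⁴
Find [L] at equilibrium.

[L] = 0.00155 mol/L

At equilibrium, Keq = [Z₂]³·[AB₃]² / ([L]³·[J]³) = 1.73×10⁻⁴.
(9.73×10⁻⁴)³·(0.00639)² / (([L])³·(0.388)³) = 1.73×10⁻⁴
[L]³ = 3.72×10⁻⁹ ⇒ [L] = 0.00155 mol/L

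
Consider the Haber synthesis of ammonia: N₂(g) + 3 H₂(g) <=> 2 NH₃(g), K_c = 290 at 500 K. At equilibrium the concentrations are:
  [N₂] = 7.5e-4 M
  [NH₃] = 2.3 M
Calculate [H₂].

At equilibrium, K_c = [NH₃]² / ([N₂]·[H₂]³) = 290.
(2.3)² / ((7.5e-4)·([H₂])³) = 290
[H₂]³ = 24.3 ⇒ [H₂] = 2.9 M

[H₂] = 2.9 M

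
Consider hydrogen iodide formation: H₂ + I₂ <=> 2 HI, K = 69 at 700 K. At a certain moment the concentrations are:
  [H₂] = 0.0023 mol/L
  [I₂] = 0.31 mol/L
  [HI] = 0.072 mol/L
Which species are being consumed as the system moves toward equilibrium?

H₂, I₂ (reactants)

Q = [HI]² / ([H₂]·[I₂]) = (0.072)² / ((0.0023)·(0.31)) = 7.3
Q = 7.3 < K = 69: net forward reaction.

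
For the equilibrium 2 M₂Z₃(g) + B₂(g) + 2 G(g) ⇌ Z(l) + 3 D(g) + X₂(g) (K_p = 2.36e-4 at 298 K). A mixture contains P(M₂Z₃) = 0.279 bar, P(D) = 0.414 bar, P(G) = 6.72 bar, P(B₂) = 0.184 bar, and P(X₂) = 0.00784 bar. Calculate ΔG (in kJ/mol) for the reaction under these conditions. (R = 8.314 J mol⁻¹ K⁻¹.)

ΔG = 3.20 kJ/mol

(Z is a pure liquid — omitted from Q_p.)
Q_p = P(D)³·P(X₂) / (P(M₂Z₃)²·P(B₂)·P(G)²) = (0.414)³·(0.00784) / ((0.279)²·(0.184)·(6.72)²) = 8.60e-4
ΔG = RT ln(Q_p/K_p) = (8.314 J mol⁻¹ K⁻¹)(298 K) × ln(8.60e-4/2.36e-4)
   = (2.478 kJ/mol)(1.293) = 3.20 kJ/mol
ΔG > 0, so the forward reaction is non-spontaneous (proceeds in reverse).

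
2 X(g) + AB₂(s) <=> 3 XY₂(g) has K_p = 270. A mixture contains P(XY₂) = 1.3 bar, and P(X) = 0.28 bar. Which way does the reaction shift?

in the forward direction

(AB₂ is a pure solid — omitted from Q_p.)
Q_p = P(XY₂)³ / P(X)² = (1.3)³ / (0.28)² = 28
Q_p = 28 < K_p = 270, so the forward reaction proceeds.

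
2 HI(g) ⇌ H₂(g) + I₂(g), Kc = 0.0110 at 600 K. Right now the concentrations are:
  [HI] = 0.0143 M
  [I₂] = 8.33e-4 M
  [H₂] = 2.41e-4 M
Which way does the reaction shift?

Qc = [H₂]·[I₂] / [HI]² = (2.41e-4)·(8.33e-4) / (0.0143)² = 9.82e-4
Qc = 9.82e-4 < Kc = 0.0110, so the forward reaction proceeds.

toward products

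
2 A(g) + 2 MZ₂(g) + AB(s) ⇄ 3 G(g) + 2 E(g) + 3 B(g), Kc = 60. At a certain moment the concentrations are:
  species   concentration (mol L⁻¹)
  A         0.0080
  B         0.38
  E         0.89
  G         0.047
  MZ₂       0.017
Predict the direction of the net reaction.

reverse (toward reactants)

(AB is a pure solid — omitted from Qc.)
Qc = [G]³·[E]²·[B]³ / ([A]²·[MZ₂]²) = (0.047)³·(0.89)²·(0.38)³ / ((0.0080)²·(0.017)²) = 240
Qc = 240 > Kc = 60, so the reverse reaction proceeds.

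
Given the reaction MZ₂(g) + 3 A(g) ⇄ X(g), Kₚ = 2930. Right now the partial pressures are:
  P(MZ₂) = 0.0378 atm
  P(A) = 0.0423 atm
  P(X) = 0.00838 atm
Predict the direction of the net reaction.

Qₚ = P(X) / (P(MZ₂)·P(A)³) = (0.00838) / ((0.0378)·(0.0423)³) = 2930
Qₚ = 2930 = Kₚ, so the system is already at equilibrium.

neither direction; the system is at equilibrium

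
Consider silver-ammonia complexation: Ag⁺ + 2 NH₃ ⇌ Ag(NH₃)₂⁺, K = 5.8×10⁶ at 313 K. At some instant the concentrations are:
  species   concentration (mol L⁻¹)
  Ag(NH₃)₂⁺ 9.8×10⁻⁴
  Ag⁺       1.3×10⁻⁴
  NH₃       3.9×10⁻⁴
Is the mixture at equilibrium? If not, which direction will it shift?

Q = [Ag(NH₃)₂⁺] / ([Ag⁺]·[NH₃]²) = (9.8×10⁻⁴) / ((1.3×10⁻⁴)·(3.9×10⁻⁴)²) = 5.0×10⁷
Q = 5.0×10⁷ > K = 5.8×10⁶: net reverse reaction.

no; Q > K, reaction proceeds in reverse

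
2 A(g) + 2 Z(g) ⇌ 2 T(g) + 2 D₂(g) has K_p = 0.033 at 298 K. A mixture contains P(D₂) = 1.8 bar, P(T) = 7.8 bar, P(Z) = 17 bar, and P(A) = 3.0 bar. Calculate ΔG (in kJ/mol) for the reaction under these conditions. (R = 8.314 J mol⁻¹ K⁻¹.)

ΔG = 2.06 kJ/mol

Q_p = P(T)²·P(D₂)² / (P(A)²·P(Z)²) = (7.8)²·(1.8)² / ((3.0)²·(17)²) = 0.0758
ΔG = RT ln(Q_p/K_p) = (8.314 J mol⁻¹ K⁻¹)(298 K) × ln(0.0758/0.033)
   = (2.478 kJ/mol)(0.8316) = 2.06 kJ/mol
ΔG > 0, so the forward reaction is non-spontaneous (proceeds in reverse).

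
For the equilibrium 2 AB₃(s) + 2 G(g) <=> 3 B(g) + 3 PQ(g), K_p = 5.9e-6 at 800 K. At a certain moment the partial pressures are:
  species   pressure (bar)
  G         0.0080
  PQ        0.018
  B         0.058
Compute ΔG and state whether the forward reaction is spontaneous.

ΔG = 7.34 kJ/mol; the forward reaction is non-spontaneous

(AB₃ is a pure solid — omitted from Q_p.)
Q_p = P(B)³·P(PQ)³ / P(G)² = (0.058)³·(0.018)³ / (0.0080)² = 1.78e-5
ΔG = RT ln(Q_p/K_p) = (8.314 J mol⁻¹ K⁻¹)(800 K) × ln(1.78e-5/5.9e-6)
   = (6.651 kJ/mol)(1.104) = 7.34 kJ/mol
ΔG > 0, so the forward reaction is non-spontaneous (proceeds in reverse).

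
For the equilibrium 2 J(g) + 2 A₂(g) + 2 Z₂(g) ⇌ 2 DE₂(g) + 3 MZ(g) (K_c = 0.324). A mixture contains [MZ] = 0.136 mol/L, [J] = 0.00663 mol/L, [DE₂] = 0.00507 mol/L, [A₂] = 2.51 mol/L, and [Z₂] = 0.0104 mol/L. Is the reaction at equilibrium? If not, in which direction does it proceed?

Q_c = [DE₂]²·[MZ]³ / ([J]²·[A₂]²·[Z₂]²) = (0.00507)²·(0.136)³ / ((0.00663)²·(2.51)²·(0.0104)²) = 2.16
Q_c = 2.16 > K_c = 0.324, so the reverse reaction proceeds.

to the left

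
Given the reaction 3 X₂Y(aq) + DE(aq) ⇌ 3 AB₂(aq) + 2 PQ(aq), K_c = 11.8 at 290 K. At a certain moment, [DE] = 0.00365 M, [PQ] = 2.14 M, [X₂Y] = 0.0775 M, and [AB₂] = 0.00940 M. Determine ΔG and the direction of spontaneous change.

ΔG = -4.01 kJ/mol; the forward reaction is spontaneous

Q_c = [AB₂]³·[PQ]² / ([X₂Y]³·[DE]) = (0.00940)³·(2.14)² / ((0.0775)³·(0.00365)) = 2.24
ΔG = RT ln(Q_c/K_c) = (8.314 J mol⁻¹ K⁻¹)(290 K) × ln(2.24/11.8)
   = (2.411 kJ/mol)(-1.662) = -4.01 kJ/mol
ΔG < 0, so the forward reaction is spontaneous (proceeds forward).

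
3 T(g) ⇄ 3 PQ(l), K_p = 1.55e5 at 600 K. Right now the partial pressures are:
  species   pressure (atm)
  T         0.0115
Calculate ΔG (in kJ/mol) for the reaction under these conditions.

(PQ is a pure liquid — omitted from Q_p.)
Q_p = 1 / P(T)³ = 1 / (0.0115)³ = 6.58e5
ΔG = RT ln(Q_p/K_p) = (8.314 J mol⁻¹ K⁻¹)(600 K) × ln(6.58e5/1.55e5)
   = (4.988 kJ/mol)(1.446) = 7.21 kJ/mol
ΔG > 0, so the forward reaction is non-spontaneous (proceeds in reverse).

ΔG = 7.21 kJ/mol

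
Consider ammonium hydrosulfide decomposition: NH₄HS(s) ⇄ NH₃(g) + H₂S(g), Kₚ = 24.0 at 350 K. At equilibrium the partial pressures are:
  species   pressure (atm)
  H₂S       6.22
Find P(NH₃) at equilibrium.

(NH₄HS is a pure solid — omitted from Kₚ.)
At equilibrium, Kₚ = P(NH₃)·P(H₂S) = 24.0.
(P(NH₃))·(6.22) = 24.0
P(NH₃) = 3.86 atm

P(NH₃) = 3.86 atm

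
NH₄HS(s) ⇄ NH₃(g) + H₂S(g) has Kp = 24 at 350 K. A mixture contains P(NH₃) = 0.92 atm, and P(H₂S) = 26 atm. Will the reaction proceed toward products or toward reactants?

no net change (already at equilibrium)

(NH₄HS is a pure solid — omitted from Qp.)
Qp = P(NH₃)·P(H₂S) = (0.92)·(26) = 24
Qp = 24 = Kp, so the system is already at equilibrium.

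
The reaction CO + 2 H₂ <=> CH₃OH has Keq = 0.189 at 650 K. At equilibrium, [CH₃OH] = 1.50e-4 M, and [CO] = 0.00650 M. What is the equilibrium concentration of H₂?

At equilibrium, Keq = [CH₃OH] / ([CO]·[H₂]²) = 0.189.
(1.50e-4) / ((0.00650)·([H₂])²) = 0.189
[H₂]² = 0.122 ⇒ [H₂] = 0.349 M

[H₂] = 0.349 M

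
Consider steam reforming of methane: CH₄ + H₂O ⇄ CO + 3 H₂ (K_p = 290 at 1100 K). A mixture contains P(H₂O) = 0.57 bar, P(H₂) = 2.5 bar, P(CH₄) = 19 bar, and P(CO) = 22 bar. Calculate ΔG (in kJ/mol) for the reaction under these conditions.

ΔG = -20.2 kJ/mol

Q_p = P(CO)·P(H₂)³ / (P(CH₄)·P(H₂O)) = (22)·(2.5)³ / ((19)·(0.57)) = 31.7
ΔG = RT ln(Q_p/K_p) = (8.314 J mol⁻¹ K⁻¹)(1100 K) × ln(31.7/290)
   = (9.145 kJ/mol)(-2.214) = -20.2 kJ/mol
ΔG < 0, so the forward reaction is spontaneous (proceeds forward).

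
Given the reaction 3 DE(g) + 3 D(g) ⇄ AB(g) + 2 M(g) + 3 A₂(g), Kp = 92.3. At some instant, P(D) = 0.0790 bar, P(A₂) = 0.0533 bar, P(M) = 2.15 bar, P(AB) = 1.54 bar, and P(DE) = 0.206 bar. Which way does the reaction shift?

Qp = P(AB)·P(M)²·P(A₂)³ / (P(DE)³·P(D)³) = (1.54)·(2.15)²·(0.0533)³ / ((0.206)³·(0.0790)³) = 250
Qp = 250 > Kp = 92.3, so the reverse reaction proceeds.

toward reactants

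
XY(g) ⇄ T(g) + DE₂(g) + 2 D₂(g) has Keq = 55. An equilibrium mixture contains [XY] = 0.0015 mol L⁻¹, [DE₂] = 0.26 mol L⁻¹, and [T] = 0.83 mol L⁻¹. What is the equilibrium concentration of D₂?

At equilibrium, Keq = [T]·[DE₂]·[D₂]² / [XY] = 55.
(0.83)·(0.26)·([D₂])² / (0.0015) = 55
[D₂]² = 0.382 ⇒ [D₂] = 0.62 mol L⁻¹

[D₂] = 0.62 mol L⁻¹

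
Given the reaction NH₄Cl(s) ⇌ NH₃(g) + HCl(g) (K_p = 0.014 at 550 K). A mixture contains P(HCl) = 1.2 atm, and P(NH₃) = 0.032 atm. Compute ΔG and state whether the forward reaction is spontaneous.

ΔG = 4.61 kJ/mol; the forward reaction is non-spontaneous

(NH₄Cl is a pure solid — omitted from Q_p.)
Q_p = P(NH₃)·P(HCl) = (0.032)·(1.2) = 0.0384
ΔG = RT ln(Q_p/K_p) = (8.314 J mol⁻¹ K⁻¹)(550 K) × ln(0.0384/0.014)
   = (4.573 kJ/mol)(1.009) = 4.61 kJ/mol
ΔG > 0, so the forward reaction is non-spontaneous (proceeds in reverse).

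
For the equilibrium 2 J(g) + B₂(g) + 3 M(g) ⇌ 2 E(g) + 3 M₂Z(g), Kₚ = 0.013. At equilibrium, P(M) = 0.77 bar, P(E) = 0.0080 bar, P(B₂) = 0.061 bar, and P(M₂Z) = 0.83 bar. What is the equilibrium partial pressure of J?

P(J) = 0.32 bar

At equilibrium, Kₚ = P(E)²·P(M₂Z)³ / (P(J)²·P(B₂)·P(M)³) = 0.013.
(0.0080)²·(0.83)³ / ((P(J))²·(0.061)·(0.77)³) = 0.013
P(J)² = 0.101 ⇒ P(J) = 0.32 bar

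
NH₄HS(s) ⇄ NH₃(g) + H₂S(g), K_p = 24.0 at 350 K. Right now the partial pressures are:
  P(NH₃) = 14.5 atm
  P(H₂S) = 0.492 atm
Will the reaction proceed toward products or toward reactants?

forward (toward products)

(NH₄HS is a pure solid — omitted from Q_p.)
Q_p = P(NH₃)·P(H₂S) = (14.5)·(0.492) = 7.13
Q_p = 7.13 < K_p = 24.0, so the forward reaction proceeds.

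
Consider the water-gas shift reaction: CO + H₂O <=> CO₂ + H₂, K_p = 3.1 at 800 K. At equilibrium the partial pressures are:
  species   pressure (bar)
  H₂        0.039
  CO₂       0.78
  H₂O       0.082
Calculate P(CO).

At equilibrium, K_p = P(CO₂)·P(H₂) / (P(CO)·P(H₂O)) = 3.1.
(0.78)·(0.039) / ((P(CO))·(0.082)) = 3.1
P(CO) = 0.120 = 0.12 bar

P(CO) = 0.12 bar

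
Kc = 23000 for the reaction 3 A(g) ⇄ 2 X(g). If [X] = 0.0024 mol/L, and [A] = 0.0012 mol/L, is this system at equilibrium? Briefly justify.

no; Q < K, reaction proceeds forward

Qc = [X]² / [A]³ = (0.0024)² / (0.0012)³ = 3300
Qc = 3300 < Kc = 23000: net forward reaction.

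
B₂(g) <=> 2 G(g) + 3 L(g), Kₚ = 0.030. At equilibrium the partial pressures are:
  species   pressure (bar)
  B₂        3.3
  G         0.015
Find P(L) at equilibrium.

At equilibrium, Kₚ = P(G)²·P(L)³ / P(B₂) = 0.030.
(0.015)²·(P(L))³ / (3.3) = 0.030
P(L)³ = 440 ⇒ P(L) = 7.6 bar

P(L) = 7.6 bar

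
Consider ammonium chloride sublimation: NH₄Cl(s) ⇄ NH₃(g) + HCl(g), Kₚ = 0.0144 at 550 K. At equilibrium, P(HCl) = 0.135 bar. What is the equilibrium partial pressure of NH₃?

(NH₄Cl is a pure solid — omitted from Kₚ.)
At equilibrium, Kₚ = P(NH₃)·P(HCl) = 0.0144.
(P(NH₃))·(0.135) = 0.0144
P(NH₃) = 0.107 bar

P(NH₃) = 0.107 bar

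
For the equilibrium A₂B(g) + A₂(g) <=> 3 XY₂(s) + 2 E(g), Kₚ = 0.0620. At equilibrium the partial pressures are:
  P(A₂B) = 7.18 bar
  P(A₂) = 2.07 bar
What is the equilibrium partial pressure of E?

(XY₂ is a pure solid — omitted from Kₚ.)
At equilibrium, Kₚ = P(E)² / (P(A₂B)·P(A₂)) = 0.0620.
(P(E))² / ((7.18)·(2.07)) = 0.0620
P(E)² = 0.921 ⇒ P(E) = 0.960 bar

P(E) = 0.960 bar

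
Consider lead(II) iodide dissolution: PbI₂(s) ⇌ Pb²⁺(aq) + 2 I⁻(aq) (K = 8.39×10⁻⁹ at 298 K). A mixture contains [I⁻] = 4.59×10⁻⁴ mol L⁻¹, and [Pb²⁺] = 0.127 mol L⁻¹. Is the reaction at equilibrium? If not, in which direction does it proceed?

(PbI₂ is a pure solid — omitted from Q.)
Q = [Pb²⁺]·[I⁻]² = (0.127)·(4.59×10⁻⁴)² = 2.68×10⁻⁸
Q = 2.68×10⁻⁸ > K = 8.39×10⁻⁹, so the reverse reaction proceeds.

to the left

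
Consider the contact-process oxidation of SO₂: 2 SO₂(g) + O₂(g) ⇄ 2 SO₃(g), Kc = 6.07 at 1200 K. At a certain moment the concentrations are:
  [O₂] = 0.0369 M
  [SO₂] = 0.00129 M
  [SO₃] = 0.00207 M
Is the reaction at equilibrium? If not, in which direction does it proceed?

to the left

Qc = [SO₃]² / ([SO₂]²·[O₂]) = (0.00207)² / ((0.00129)²·(0.0369)) = 69.8
Qc = 69.8 > Kc = 6.07, so the reverse reaction proceeds.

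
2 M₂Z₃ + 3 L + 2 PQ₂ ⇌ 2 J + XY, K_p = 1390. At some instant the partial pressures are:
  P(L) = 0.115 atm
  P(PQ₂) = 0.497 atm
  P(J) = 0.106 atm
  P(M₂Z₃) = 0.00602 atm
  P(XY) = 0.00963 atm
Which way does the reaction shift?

in the reverse direction

Q_p = P(J)²·P(XY) / (P(M₂Z₃)²·P(L)³·P(PQ₂)²) = (0.106)²·(0.00963) / ((0.00602)²·(0.115)³·(0.497)²) = 7950
Q_p = 7950 > K_p = 1390, so the reverse reaction proceeds.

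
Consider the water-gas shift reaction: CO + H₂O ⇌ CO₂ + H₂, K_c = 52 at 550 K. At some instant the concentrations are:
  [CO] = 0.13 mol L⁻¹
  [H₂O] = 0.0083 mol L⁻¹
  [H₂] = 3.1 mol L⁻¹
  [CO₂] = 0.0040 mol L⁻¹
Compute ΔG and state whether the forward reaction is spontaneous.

ΔG = -6.90 kJ/mol; the forward reaction is spontaneous

Q_c = [CO₂]·[H₂] / ([CO]·[H₂O]) = (0.0040)·(3.1) / ((0.13)·(0.0083)) = 11.5
ΔG = RT ln(Q_c/K_c) = (8.314 J mol⁻¹ K⁻¹)(550 K) × ln(11.5/52)
   = (4.573 kJ/mol)(-1.509) = -6.90 kJ/mol
ΔG < 0, so the forward reaction is spontaneous (proceeds forward).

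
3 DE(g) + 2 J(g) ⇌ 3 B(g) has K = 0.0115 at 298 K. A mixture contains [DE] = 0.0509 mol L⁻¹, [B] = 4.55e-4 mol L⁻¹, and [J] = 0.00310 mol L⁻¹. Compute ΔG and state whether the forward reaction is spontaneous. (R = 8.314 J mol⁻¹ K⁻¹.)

ΔG = 4.62 kJ/mol; the forward reaction is non-spontaneous

Q = [B]³ / ([DE]³·[J]²) = (4.55e-4)³ / ((0.0509)³·(0.00310)²) = 0.0743
ΔG = RT ln(Q/K) = (8.314 J mol⁻¹ K⁻¹)(298 K) × ln(0.0743/0.0115)
   = (2.478 kJ/mol)(1.866) = 4.62 kJ/mol
ΔG > 0, so the forward reaction is non-spontaneous (proceeds in reverse).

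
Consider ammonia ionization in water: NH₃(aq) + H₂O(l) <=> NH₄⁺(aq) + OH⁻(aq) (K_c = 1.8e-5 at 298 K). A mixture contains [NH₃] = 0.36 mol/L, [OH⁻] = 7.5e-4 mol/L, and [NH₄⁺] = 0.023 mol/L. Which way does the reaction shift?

reverse (toward reactants)

(H₂O is a pure liquid — omitted from Q_c.)
Q_c = [NH₄⁺]·[OH⁻] / [NH₃] = (0.023)·(7.5e-4) / (0.36) = 4.8e-5
Q_c = 4.8e-5 > K_c = 1.8e-5, so the reverse reaction proceeds.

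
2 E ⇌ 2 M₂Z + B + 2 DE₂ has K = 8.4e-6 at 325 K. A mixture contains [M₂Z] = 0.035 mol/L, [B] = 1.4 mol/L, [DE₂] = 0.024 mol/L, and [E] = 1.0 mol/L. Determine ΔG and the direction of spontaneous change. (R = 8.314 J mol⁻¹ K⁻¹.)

ΔG = -5.78 kJ/mol; the forward reaction is spontaneous

Q = [M₂Z]²·[B]·[DE₂]² / [E]² = (0.035)²·(1.4)·(0.024)² / (1.0)² = 9.88e-7
ΔG = RT ln(Q/K) = (8.314 J mol⁻¹ K⁻¹)(325 K) × ln(9.88e-7/8.4e-6)
   = (2.702 kJ/mol)(-2.140) = -5.78 kJ/mol
ΔG < 0, so the forward reaction is spontaneous (proceeds forward).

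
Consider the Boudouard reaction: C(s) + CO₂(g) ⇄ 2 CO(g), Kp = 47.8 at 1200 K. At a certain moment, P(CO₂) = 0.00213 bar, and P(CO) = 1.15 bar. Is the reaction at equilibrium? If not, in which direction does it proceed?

in the reverse direction

(C is a pure solid — omitted from Qp.)
Qp = P(CO)² / P(CO₂) = (1.15)² / (0.00213) = 621
Qp = 621 > Kp = 47.8, so the reverse reaction proceeds.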